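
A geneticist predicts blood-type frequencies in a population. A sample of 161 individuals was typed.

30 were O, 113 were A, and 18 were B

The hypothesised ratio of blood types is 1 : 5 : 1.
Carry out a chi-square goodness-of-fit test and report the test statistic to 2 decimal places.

Ratio total = 7. Expected counts: 161×1/7 = 23, 161×5/7 = 115, 161×1/7 = 23.
cat         O        E   (O−E)²/E
O          30       23      2.130
A         113      115      0.035
B          18       23      1.087
Sum = 3.25

3.25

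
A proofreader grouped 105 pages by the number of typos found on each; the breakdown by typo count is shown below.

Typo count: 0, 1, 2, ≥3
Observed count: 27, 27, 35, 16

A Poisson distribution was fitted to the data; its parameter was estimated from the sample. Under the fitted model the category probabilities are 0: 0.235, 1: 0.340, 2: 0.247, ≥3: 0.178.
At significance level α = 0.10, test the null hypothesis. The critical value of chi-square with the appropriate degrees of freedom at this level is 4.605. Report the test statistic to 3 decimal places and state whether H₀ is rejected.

Expected counts E_i = n·p_i: 105×0.235 = 24.675, 105×0.340 = 35.7, 105×0.247 = 25.935, 105×0.178 = 18.69.
cat         O        E   (O−E)²/E
0          27   24.675     0.2191
1          27     35.7     2.1202
2          35   25.935     3.1685
≥3         16    18.69     0.3872
Sum = 5.895
df = 2. Since 5.895 > 4.605, we reject H₀.

5.895; reject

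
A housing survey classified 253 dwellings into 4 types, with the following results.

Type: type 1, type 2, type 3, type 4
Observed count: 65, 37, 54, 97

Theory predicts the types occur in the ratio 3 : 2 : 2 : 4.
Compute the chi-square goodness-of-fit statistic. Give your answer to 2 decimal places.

Ratio total = 11. Expected counts: 253×3/11 = 69, 253×2/11 = 46, 253×2/11 = 46, 253×4/11 = 92.
χ² = (65−69)²/69 + (37−46)²/46 + (54−46)²/46 + (97−92)²/92
   = 0.232 + 1.761 + 1.391 + 0.272
Sum = 3.66

3.66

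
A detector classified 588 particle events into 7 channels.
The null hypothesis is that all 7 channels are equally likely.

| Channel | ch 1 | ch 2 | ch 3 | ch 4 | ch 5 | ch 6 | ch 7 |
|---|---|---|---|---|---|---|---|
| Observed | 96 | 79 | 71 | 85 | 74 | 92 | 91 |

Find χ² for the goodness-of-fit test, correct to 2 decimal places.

Expected count for each of the 7 categories: 588/7 = 84.
χ² = (96−84)²/84 + (79−84)²/84 + (71−84)²/84 + (85−84)²/84 + (74−84)²/84 + (92−84)²/84 + (91−84)²/84
   = 1.714 + 0.298 + 2.012 + 0.012 + 1.190 + 0.762 + 0.583
Sum = 6.57

6.57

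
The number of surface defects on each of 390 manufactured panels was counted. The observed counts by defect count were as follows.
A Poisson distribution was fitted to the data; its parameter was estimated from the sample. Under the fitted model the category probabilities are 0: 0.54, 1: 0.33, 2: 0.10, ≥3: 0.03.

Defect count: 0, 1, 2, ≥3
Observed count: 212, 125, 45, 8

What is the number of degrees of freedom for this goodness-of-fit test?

There are k = 4 categories and 1 parameter estimated from the data, so df = 4 − 1 − 1 = 2.

2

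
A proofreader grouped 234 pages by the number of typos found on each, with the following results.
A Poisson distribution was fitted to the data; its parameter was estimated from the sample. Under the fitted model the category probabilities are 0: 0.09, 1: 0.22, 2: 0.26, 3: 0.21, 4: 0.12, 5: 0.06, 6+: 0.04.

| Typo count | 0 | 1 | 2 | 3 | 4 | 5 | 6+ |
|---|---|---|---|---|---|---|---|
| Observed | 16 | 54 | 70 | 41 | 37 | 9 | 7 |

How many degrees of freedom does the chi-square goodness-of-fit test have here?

5

There are k = 7 categories and 1 parameter estimated from the data, so df = 7 − 1 − 1 = 5.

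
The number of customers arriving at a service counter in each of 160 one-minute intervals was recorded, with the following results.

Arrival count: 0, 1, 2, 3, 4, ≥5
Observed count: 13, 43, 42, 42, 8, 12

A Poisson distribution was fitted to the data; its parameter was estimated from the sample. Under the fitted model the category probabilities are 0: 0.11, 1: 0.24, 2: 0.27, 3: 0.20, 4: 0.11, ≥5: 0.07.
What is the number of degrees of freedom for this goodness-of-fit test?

4

There are k = 6 categories and 1 parameter estimated from the data, so df = 6 − 1 − 1 = 4.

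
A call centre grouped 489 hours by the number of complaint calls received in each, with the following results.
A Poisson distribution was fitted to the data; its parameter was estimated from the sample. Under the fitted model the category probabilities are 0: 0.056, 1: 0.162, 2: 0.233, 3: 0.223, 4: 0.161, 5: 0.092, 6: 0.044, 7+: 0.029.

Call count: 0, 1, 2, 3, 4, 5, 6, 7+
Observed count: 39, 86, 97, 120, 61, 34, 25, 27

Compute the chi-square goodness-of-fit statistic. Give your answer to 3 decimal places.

Expected counts E_i = n·p_i: 489×0.056 = 27.384, 489×0.162 = 79.218, 489×0.233 = 113.937, 489×0.223 = 109.047, 489×0.161 = 78.729, 489×0.092 = 44.988, 489×0.044 = 21.516, 489×0.029 = 14.181.
χ² = (39−27.384)²/27.384 + (86−79.218)²/79.218 + (97−113.937)²/113.937 + (120−109.047)²/109.047 + (61−78.729)²/78.729 + (34−44.988)²/44.988 + (25−21.516)²/21.516 + (27−14.181)²/14.181
   = 4.9274 + 0.5806 + 2.5177 + 1.1002 + 3.9924 + 2.6837 + 0.5642 + 11.5878
Sum = 27.954

27.954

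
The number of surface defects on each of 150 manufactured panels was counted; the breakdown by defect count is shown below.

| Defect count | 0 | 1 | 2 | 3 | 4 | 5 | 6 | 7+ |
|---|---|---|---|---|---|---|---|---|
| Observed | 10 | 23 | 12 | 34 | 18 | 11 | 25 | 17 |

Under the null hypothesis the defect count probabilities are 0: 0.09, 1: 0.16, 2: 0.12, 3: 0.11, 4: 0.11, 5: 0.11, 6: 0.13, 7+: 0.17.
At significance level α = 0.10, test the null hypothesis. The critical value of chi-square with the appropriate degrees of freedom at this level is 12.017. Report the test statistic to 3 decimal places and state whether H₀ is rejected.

27.864; reject

Expected counts E_i = n·p_i: 150×0.09 = 13.5, 150×0.16 = 24, 150×0.12 = 18, 150×0.11 = 16.5, 150×0.11 = 16.5, 150×0.11 = 16.5, 150×0.13 = 19.5, 150×0.17 = 25.5.
χ² = (10−13.5)²/13.5 + (23−24)²/24 + (12−18)²/18 + (34−16.5)²/16.5 + (18−16.5)²/16.5 + (11−16.5)²/16.5 + (25−19.5)²/19.5 + (17−25.5)²/25.5
   = 0.9074 + 0.0417 + 2.0000 + 18.5606 + 0.1364 + 1.8333 + 1.5513 + 2.8333
Sum = 27.864
df = 7. Since 27.864 > 12.017, we reject H₀.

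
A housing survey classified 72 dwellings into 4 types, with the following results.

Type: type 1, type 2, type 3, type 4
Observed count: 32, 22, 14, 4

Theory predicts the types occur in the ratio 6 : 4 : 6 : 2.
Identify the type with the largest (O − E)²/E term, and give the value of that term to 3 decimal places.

type 3, 4.167

Ratio total = 18. Expected counts: 72×6/18 = 24, 72×4/18 = 16, 72×6/18 = 24, 72×2/18 = 8.
χ² = (32−24)²/24 + (22−16)²/16 + (14−24)²/24 + (4−8)²/8
   = 2.6667 + 2.2500 + 4.1667 + 2.0000
The largest term is for type 3: 4.167.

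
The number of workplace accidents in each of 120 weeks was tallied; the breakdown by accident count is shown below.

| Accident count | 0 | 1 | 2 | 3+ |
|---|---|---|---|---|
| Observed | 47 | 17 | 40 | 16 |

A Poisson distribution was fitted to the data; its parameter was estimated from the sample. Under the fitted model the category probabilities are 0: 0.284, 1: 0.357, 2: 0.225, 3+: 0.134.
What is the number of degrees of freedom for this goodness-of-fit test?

2

There are k = 4 categories and 1 parameter estimated from the data, so df = 4 − 1 − 1 = 2.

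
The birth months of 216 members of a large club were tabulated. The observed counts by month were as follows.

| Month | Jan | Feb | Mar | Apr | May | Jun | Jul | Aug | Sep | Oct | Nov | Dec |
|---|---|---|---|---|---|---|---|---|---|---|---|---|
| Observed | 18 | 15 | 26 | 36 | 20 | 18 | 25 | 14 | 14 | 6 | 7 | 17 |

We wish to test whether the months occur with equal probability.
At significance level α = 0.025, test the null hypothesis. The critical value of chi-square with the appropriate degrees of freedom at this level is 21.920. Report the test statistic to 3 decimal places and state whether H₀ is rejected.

41.556; reject

Expected count for each of the 12 categories: 216/12 = 18.
Jan: (18 − 18)²/18 = 0/18 = 0.0000
Feb: (15 − 18)²/18 = 9/18 = 0.5000
Mar: (26 − 18)²/18 = 64/18 = 3.5556
Apr: (36 − 18)²/18 = 324/18 = 18.0000
May: (20 − 18)²/18 = 4/18 = 0.2222
Jun: (18 − 18)²/18 = 0/18 = 0.0000
Jul: (25 − 18)²/18 = 49/18 = 2.7222
Aug: (14 − 18)²/18 = 16/18 = 0.8889
Sep: (14 − 18)²/18 = 16/18 = 0.8889
Oct: (6 − 18)²/18 = 144/18 = 8.0000
Nov: (7 − 18)²/18 = 121/18 = 6.7222
Dec: (17 − 18)²/18 = 1/18 = 0.0556
Sum = 41.556
df = 11. Since 41.556 > 21.920, we reject H₀.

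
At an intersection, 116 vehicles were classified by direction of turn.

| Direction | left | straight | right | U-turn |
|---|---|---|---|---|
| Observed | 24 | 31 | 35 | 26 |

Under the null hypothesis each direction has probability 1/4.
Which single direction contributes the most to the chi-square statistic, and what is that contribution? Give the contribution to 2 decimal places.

Expected count for each of the 4 categories: 116/4 = 29.
cat           O        E   (O−E)²/E
left         24       29      0.862
straight     31       29      0.138
right        35       29      1.241
U-turn       26       29      0.310
The largest term is for right: 1.24.

right, 1.24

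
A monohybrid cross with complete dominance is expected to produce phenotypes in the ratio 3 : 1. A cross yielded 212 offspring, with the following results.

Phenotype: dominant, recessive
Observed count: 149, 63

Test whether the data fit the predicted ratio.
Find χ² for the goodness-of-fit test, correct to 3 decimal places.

2.516

Ratio total = 4. Expected counts: 212×3/4 = 159, 212×1/4 = 53.
χ² = (149−159)²/159 + (63−53)²/53
   = 0.6289 + 1.8868
Sum = 2.516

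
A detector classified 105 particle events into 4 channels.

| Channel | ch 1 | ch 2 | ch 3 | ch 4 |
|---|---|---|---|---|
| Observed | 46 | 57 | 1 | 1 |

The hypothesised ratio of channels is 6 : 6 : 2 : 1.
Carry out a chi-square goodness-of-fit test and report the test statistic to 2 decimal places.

Ratio total = 15. Expected counts: 105×6/15 = 42, 105×6/15 = 42, 105×2/15 = 14, 105×1/15 = 7.
cat         O        E   (O−E)²/E
ch 1       46       42      0.381
ch 2       57       42      5.357
ch 3        1       14     12.071
ch 4        1        7      5.143
Sum = 22.95

22.95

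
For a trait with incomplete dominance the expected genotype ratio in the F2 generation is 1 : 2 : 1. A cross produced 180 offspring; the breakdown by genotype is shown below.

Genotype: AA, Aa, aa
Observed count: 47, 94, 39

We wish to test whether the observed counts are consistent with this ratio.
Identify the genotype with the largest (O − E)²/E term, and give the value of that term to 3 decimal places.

Ratio total = 4. Expected counts: 180×1/4 = 45, 180×2/4 = 90, 180×1/4 = 45.
χ² = (47−45)²/45 + (94−90)²/90 + (39−45)²/45
   = 0.0889 + 0.1778 + 0.8000
The largest term is for aa: 0.800.

aa, 0.800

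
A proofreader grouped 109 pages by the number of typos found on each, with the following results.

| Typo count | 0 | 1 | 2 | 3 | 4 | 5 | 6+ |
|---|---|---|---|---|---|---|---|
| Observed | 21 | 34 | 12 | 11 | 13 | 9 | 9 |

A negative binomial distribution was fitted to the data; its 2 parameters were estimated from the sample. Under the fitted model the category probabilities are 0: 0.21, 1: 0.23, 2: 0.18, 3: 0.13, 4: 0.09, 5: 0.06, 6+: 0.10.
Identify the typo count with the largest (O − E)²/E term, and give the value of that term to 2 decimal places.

Expected counts E_i = n·p_i: 109×0.21 = 22.89, 109×0.23 = 25.07, 109×0.18 = 19.62, 109×0.13 = 14.17, 109×0.09 = 9.81, 109×0.06 = 6.54, 109×0.10 = 10.9.
0: (21 − 22.89)²/22.89 = 3.5721/22.89 = 0.156
1: (34 − 25.07)²/25.07 = 79.7449/25.07 = 3.181
2: (12 − 19.62)²/19.62 = 58.0644/19.62 = 2.959
3: (11 − 14.17)²/14.17 = 10.0489/14.17 = 0.709
4: (13 − 9.81)²/9.81 = 10.1761/9.81 = 1.037
5: (9 − 6.54)²/6.54 = 6.0516/6.54 = 0.925
6+: (9 − 10.9)²/10.9 = 3.61/10.9 = 0.331
The largest term is for 1: 3.18.

1, 3.18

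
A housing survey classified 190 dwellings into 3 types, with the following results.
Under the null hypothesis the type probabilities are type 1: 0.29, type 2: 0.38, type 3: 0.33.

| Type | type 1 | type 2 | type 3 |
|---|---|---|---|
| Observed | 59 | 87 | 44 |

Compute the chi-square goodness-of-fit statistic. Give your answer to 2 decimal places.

Expected counts E_i = n·p_i: 190×0.29 = 55.1, 190×0.38 = 72.2, 190×0.33 = 62.7.
type 1: (59 − 55.1)²/55.1 = 15.21/55.1 = 0.276
type 2: (87 − 72.2)²/72.2 = 219.04/72.2 = 3.034
type 3: (44 − 62.7)²/62.7 = 349.69/62.7 = 5.577
Sum = 8.89

8.89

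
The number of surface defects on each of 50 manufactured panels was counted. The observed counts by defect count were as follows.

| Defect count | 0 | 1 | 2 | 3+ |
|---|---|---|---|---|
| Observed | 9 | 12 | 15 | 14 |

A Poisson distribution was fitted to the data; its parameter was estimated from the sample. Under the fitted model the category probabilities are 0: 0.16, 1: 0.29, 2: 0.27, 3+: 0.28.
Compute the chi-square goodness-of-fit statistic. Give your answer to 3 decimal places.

Expected counts E_i = n·p_i: 50×0.16 = 8, 50×0.29 = 14.5, 50×0.27 = 13.5, 50×0.28 = 14.
0: (9 − 8)²/8 = 1/8 = 0.1250
1: (12 − 14.5)²/14.5 = 6.25/14.5 = 0.4310
2: (15 − 13.5)²/13.5 = 2.25/13.5 = 0.1667
3+: (14 − 14)²/14 = 0/14 = 0.0000
Sum = 0.723

0.723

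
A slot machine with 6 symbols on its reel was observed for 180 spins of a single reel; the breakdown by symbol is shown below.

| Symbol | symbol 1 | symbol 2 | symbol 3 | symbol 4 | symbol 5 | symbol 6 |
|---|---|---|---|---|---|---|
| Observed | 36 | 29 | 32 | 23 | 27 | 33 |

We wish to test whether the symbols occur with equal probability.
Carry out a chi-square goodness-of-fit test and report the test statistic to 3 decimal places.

Expected count for each of the 6 categories: 180/6 = 30.
χ² = (36−30)²/30 + (29−30)²/30 + (32−30)²/30 + (23−30)²/30 + (27−30)²/30 + (33−30)²/30
   = 1.2000 + 0.0333 + 0.1333 + 1.6333 + 0.3000 + 0.3000
Sum = 3.600

3.600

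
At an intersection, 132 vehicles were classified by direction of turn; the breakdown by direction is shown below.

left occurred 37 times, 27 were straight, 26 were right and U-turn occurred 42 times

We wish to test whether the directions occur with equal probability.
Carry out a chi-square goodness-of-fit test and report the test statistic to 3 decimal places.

5.515

Under H₀ each category has probability 1/4, so each expected count is 132/4 = 33.
cat           O        E   (O−E)²/E
left         37       33     0.4848
straight     27       33     1.0909
right        26       33     1.4848
U-turn       42       33     2.4545
Sum = 5.515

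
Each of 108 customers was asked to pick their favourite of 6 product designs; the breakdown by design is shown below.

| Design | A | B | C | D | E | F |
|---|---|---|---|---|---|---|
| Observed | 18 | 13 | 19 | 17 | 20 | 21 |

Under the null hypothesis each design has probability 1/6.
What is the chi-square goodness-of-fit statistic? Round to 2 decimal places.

Expected count for each of the 6 categories: 108/6 = 18.
A: (18 − 18)²/18 = 0/18 = 0.000
B: (13 − 18)²/18 = 25/18 = 1.389
C: (19 − 18)²/18 = 1/18 = 0.056
D: (17 − 18)²/18 = 1/18 = 0.056
E: (20 − 18)²/18 = 4/18 = 0.222
F: (21 − 18)²/18 = 9/18 = 0.500
Sum = 2.22

2.22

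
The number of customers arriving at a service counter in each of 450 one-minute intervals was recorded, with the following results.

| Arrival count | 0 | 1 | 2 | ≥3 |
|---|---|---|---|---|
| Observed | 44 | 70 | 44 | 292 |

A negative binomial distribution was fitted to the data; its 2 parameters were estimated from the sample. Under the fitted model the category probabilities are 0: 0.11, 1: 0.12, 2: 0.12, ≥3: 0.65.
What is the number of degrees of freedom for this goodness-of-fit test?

There are k = 4 categories and 2 parameters estimated from the data, so df = 4 − 1 − 2 = 1.

1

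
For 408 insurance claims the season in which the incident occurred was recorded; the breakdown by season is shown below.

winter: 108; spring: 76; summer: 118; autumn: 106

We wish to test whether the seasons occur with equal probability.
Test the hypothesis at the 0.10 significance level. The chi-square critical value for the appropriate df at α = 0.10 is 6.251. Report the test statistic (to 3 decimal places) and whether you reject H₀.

Under H₀ each category has probability 1/4, so each expected count is 408/4 = 102.
cat         O        E   (O−E)²/E
winter    108      102     0.3529
spring     76      102     6.6275
summer    118      102     2.5098
autumn    106      102     0.1569
Sum = 9.647
df = 3. Since 9.647 > 6.251, we reject H₀.

9.647; reject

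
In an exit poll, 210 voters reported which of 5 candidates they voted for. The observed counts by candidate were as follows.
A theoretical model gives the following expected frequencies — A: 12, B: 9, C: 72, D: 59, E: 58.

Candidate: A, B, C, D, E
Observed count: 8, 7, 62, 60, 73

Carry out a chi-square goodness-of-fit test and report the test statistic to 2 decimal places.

7.06

χ² = (8−12)²/12 + (7−9)²/9 + (62−72)²/72 + (60−59)²/59 + (73−58)²/58
   = 1.333 + 0.444 + 1.389 + 0.017 + 3.879
Sum = 7.06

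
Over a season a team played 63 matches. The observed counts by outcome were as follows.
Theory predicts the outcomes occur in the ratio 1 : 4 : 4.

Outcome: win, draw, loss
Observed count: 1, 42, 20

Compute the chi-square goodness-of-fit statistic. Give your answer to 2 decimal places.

Ratio total = 9. Expected counts: 63×1/9 = 7, 63×4/9 = 28, 63×4/9 = 28.
χ² = (1−7)²/7 + (42−28)²/28 + (20−28)²/28
   = 5.143 + 7.000 + 2.286
Sum = 14.43

14.43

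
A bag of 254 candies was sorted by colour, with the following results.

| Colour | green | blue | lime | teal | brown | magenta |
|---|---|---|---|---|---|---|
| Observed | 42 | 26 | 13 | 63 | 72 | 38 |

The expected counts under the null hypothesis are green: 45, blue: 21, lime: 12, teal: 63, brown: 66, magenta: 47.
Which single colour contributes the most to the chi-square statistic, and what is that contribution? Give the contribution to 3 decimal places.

green: (42 − 45)²/45 = 9/45 = 0.2000
blue: (26 − 21)²/21 = 25/21 = 1.1905
lime: (13 − 12)²/12 = 1/12 = 0.0833
teal: (63 − 63)²/63 = 0/63 = 0.0000
brown: (72 − 66)²/66 = 36/66 = 0.5455
magenta: (38 − 47)²/47 = 81/47 = 1.7234
The largest term is for magenta: 1.723.

magenta, 1.723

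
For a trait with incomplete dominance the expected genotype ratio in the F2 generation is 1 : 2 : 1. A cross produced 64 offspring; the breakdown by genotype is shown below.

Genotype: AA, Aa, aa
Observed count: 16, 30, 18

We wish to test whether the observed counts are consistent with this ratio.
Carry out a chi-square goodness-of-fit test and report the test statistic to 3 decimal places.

Ratio total = 4. Expected counts: 64×1/4 = 16, 64×2/4 = 32, 64×1/4 = 16.
cat         O        E   (O−E)²/E
AA         16       16     0.0000
Aa         30       32     0.1250
aa         18       16     0.2500
Sum = 0.375

0.375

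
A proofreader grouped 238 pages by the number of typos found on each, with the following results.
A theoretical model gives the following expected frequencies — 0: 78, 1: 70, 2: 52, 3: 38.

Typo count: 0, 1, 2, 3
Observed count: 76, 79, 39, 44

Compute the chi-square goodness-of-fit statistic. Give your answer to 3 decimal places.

5.406

cat         O        E   (O−E)²/E
0          76       78     0.0513
1          79       70     1.1571
2          39       52     3.2500
3          44       38     0.9474
Sum = 5.406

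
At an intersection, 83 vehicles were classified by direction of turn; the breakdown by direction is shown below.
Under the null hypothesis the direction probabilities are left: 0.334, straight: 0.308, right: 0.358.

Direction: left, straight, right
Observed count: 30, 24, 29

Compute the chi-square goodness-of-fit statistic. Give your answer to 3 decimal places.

Expected counts E_i = n·p_i: 83×0.334 = 27.722, 83×0.308 = 25.564, 83×0.358 = 29.714.
left: (30 − 27.722)²/27.722 = 5.189284/27.722 = 0.1872
straight: (24 − 25.564)²/25.564 = 2.446096/25.564 = 0.0957
right: (29 − 29.714)²/29.714 = 0.509796/29.714 = 0.0172
Sum = 0.300

0.300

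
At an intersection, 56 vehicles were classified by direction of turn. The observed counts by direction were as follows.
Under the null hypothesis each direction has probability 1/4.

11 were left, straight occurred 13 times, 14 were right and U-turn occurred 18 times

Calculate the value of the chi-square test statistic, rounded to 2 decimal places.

Under H₀ each category has probability 1/4, so each expected count is 56/4 = 14.
cat           O        E   (O−E)²/E
left         11       14      0.643
straight     13       14      0.071
right        14       14      0.000
U-turn       18       14      1.143
Sum = 1.86

1.86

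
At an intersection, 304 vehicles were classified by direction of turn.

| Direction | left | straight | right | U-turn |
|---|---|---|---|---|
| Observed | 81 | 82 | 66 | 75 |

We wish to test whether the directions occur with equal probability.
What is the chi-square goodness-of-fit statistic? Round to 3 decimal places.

2.132

Expected count for each of the 4 categories: 304/4 = 76.
left: (81 − 76)²/76 = 25/76 = 0.3289
straight: (82 − 76)²/76 = 36/76 = 0.4737
right: (66 − 76)²/76 = 100/76 = 1.3158
U-turn: (75 − 76)²/76 = 1/76 = 0.0132
Sum = 2.132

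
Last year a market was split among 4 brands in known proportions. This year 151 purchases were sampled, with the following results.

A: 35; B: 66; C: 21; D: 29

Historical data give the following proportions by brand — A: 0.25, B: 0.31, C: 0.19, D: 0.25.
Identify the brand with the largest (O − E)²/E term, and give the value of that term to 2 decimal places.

B, 7.87

Expected counts E_i = n·p_i: 151×0.25 = 37.75, 151×0.31 = 46.81, 151×0.19 = 28.69, 151×0.25 = 37.75.
cat         O        E   (O−E)²/E
A          35    37.75      0.200
B          66    46.81      7.867
C          21    28.69      2.061
D          29    37.75      2.028
The largest term is for B: 7.87.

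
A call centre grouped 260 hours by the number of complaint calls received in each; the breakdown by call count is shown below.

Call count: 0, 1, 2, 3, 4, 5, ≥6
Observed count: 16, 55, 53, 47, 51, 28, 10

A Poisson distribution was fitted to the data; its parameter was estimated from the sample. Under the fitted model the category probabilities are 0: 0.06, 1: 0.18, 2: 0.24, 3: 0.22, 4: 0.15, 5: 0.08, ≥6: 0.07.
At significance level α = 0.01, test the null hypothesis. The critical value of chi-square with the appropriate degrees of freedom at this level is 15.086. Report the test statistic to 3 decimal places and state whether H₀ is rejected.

14.561; do not reject

Expected counts E_i = n·p_i: 260×0.06 = 15.6, 260×0.18 = 46.8, 260×0.24 = 62.4, 260×0.22 = 57.2, 260×0.15 = 39, 260×0.08 = 20.8, 260×0.07 = 18.2.
χ² = (16−15.6)²/15.6 + (55−46.8)²/46.8 + (53−62.4)²/62.4 + (47−57.2)²/57.2 + (51−39)²/39 + (28−20.8)²/20.8 + (10−18.2)²/18.2
   = 0.0103 + 1.4368 + 1.4160 + 1.8189 + 3.6923 + 2.4923 + 3.6945
Sum = 14.561
df = 5. Since 14.561 < 15.086, we do not reject H₀.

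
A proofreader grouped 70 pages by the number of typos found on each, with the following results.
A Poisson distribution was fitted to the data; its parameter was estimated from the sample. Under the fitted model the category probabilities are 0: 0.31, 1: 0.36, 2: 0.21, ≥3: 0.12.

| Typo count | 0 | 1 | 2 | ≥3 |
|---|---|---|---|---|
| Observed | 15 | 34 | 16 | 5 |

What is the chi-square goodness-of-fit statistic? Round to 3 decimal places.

Expected counts E_i = n·p_i: 70×0.31 = 21.7, 70×0.36 = 25.2, 70×0.21 = 14.7, 70×0.12 = 8.4.
χ² = (15−21.7)²/21.7 + (34−25.2)²/25.2 + (16−14.7)²/14.7 + (5−8.4)²/8.4
   = 2.0687 + 3.0730 + 0.1150 + 1.3762
Sum = 6.633

6.633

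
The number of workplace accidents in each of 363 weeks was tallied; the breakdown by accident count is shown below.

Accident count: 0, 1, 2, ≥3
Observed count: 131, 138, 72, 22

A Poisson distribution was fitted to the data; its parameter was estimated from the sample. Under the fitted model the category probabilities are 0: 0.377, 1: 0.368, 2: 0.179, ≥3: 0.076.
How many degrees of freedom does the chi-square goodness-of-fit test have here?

2

There are k = 4 categories and 1 parameter estimated from the data, so df = 4 − 1 − 1 = 2.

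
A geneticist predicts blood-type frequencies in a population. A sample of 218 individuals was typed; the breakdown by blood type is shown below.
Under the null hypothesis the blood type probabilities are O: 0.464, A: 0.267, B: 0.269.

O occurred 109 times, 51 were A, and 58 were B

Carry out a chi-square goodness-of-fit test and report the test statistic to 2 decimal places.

Expected counts E_i = n·p_i: 218×0.464 = 101.152, 218×0.267 = 58.206, 218×0.269 = 58.642.
χ² = (109−101.152)²/101.152 + (51−58.206)²/58.206 + (58−58.642)²/58.642
   = 0.609 + 0.892 + 0.007
Sum = 1.51

1.51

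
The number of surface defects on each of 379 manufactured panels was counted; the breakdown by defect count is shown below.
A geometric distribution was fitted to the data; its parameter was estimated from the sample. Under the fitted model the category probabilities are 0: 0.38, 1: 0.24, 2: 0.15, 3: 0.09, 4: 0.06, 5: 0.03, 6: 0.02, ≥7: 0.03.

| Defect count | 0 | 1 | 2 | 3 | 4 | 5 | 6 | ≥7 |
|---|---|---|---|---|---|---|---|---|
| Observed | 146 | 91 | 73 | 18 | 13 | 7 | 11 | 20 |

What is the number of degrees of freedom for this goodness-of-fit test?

6

There are k = 8 categories and 1 parameter estimated from the data, so df = 8 − 1 − 1 = 6.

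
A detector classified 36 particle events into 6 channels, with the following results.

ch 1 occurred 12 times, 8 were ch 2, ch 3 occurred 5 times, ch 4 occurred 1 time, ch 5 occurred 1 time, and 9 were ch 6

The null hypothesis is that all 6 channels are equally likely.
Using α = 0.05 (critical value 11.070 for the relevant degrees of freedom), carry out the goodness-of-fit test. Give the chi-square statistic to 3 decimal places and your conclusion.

16.667; reject

Expected count for each of the 6 categories: 36/6 = 6.
χ² = (12−6)²/6 + (8−6)²/6 + (5−6)²/6 + (1−6)²/6 + (1−6)²/6 + (9−6)²/6
   = 6.0000 + 0.6667 + 0.1667 + 4.1667 + 4.1667 + 1.5000
Sum = 16.667
df = 5. Since 16.667 > 11.070, we reject H₀.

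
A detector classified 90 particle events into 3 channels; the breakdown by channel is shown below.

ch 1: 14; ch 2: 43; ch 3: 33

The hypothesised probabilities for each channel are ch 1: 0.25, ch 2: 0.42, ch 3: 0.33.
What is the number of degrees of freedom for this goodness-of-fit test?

There are k = 3 categories and no parameters were estimated from the data, so df = 3 − 1 = 2.

2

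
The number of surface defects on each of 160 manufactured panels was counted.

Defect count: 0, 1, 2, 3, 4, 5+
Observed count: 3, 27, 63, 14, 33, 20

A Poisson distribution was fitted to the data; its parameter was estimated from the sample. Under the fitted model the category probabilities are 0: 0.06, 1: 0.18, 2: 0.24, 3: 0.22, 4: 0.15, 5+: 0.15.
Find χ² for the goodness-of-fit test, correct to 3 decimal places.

37.219

Expected counts E_i = n·p_i: 160×0.06 = 9.6, 160×0.18 = 28.8, 160×0.24 = 38.4, 160×0.22 = 35.2, 160×0.15 = 24, 160×0.15 = 24.
0: (3 − 9.6)²/9.6 = 43.56/9.6 = 4.5375
1: (27 − 28.8)²/28.8 = 3.24/28.8 = 0.1125
2: (63 − 38.4)²/38.4 = 605.16/38.4 = 15.7594
3: (14 − 35.2)²/35.2 = 449.44/35.2 = 12.7682
4: (33 − 24)²/24 = 81/24 = 3.3750
5+: (20 − 24)²/24 = 16/24 = 0.6667
Sum = 37.219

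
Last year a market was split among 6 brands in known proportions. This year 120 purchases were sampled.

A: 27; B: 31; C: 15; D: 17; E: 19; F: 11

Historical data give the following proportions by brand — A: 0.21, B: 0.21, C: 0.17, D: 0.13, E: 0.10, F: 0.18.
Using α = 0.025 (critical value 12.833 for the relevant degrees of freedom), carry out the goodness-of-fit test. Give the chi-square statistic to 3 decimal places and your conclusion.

12.304; do not reject

Expected counts E_i = n·p_i: 120×0.21 = 25.2, 120×0.21 = 25.2, 120×0.17 = 20.4, 120×0.13 = 15.6, 120×0.10 = 12, 120×0.18 = 21.6.
cat         O        E   (O−E)²/E
A          27     25.2     0.1286
B          31     25.2     1.3349
C          15     20.4     1.4294
D          17     15.6     0.1256
E          19       12     4.0833
F          11     21.6     5.2019
Sum = 12.304
df = 5. Since 12.304 < 12.833, we do not reject H₀.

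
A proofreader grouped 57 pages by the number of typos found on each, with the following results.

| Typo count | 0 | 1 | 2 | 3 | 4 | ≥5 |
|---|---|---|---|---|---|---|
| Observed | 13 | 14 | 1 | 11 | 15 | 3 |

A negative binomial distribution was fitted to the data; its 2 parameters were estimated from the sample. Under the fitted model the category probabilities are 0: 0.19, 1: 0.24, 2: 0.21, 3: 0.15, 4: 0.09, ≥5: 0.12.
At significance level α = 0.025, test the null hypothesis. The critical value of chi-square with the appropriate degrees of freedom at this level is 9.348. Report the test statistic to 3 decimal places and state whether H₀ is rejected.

32.343; reject

Expected counts E_i = n·p_i: 57×0.19 = 10.83, 57×0.24 = 13.68, 57×0.21 = 11.97, 57×0.15 = 8.55, 57×0.09 = 5.13, 57×0.12 = 6.84.
cat         O        E   (O−E)²/E
0          13    10.83     0.4348
1          14    13.68     0.0075
2           1    11.97    10.0535
3          11     8.55     0.7020
4          15     5.13    18.9896
≥5          3     6.84     2.1558
Sum = 32.343
df = 3. Since 32.343 > 9.348, we reject H₀.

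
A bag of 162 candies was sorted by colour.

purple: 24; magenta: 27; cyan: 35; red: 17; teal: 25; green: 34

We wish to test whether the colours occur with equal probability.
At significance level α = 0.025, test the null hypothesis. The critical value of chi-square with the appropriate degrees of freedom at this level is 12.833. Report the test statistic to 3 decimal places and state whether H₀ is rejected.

Expected count for each of the 6 categories: 162/6 = 27.
cat          O        E   (O−E)²/E
purple      24       27     0.3333
magenta     27       27     0.0000
cyan        35       27     2.3704
red         17       27     3.7037
teal        25       27     0.1481
green       34       27     1.8148
Sum = 8.370
df = 5. Since 8.370 < 12.833, we do not reject H₀.

8.370; do not reject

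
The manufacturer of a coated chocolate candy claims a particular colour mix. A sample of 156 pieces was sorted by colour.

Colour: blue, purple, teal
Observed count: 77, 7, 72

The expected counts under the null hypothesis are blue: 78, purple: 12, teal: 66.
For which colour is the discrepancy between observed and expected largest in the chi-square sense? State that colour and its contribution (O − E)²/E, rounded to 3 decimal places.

blue: (77 − 78)²/78 = 1/78 = 0.0128
purple: (7 − 12)²/12 = 25/12 = 2.0833
teal: (72 − 66)²/66 = 36/66 = 0.5455
The largest term is for purple: 2.083.

purple, 2.083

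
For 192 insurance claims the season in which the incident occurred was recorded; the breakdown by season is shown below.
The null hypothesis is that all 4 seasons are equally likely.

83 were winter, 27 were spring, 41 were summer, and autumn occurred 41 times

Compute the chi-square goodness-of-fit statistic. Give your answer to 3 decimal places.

36.750

Expected count for each of the 4 categories: 192/4 = 48.
χ² = (83−48)²/48 + (27−48)²/48 + (41−48)²/48 + (41−48)²/48
   = 25.5208 + 9.1875 + 1.0208 + 1.0208
Sum = 36.750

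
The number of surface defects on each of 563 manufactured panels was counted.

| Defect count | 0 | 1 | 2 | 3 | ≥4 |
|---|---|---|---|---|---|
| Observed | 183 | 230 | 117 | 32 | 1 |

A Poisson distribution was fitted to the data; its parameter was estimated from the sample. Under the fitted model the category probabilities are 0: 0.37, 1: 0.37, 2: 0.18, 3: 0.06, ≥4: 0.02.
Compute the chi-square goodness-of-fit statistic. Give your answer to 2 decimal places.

Expected counts E_i = n·p_i: 563×0.37 = 208.31, 563×0.37 = 208.31, 563×0.18 = 101.34, 563×0.06 = 33.78, 563×0.02 = 11.26.
χ² = (183−208.31)²/208.31 + (230−208.31)²/208.31 + (117−101.34)²/101.34 + (32−33.78)²/33.78 + (1−11.26)²/11.26
   = 3.075 + 2.258 + 2.420 + 0.094 + 9.349
Sum = 17.20

17.20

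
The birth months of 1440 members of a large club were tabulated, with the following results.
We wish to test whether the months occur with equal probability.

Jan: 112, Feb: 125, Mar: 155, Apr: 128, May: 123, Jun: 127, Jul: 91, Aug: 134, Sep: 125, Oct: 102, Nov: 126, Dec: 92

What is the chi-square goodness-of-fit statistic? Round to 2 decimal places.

30.35

Expected count for each of the 12 categories: 1440/12 = 120.
χ² = (112−120)²/120 + (125−120)²/120 + (155−120)²/120 + (128−120)²/120 + (123−120)²/120 + (127−120)²/120 + (91−120)²/120 + (134−120)²/120 + (125−120)²/120 + (102−120)²/120 + (126−120)²/120 + (92−120)²/120
   = 0.533 + 0.208 + 10.208 + 0.533 + 0.075 + 0.408 + 7.008 + 1.633 + 0.208 + 2.700 + 0.300 + 6.533
Sum = 30.35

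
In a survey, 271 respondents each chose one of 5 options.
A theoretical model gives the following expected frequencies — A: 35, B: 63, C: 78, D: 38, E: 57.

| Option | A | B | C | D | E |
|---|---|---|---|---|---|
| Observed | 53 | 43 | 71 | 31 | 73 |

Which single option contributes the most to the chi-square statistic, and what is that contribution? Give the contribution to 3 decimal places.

cat         O        E   (O−E)²/E
A          53       35     9.2571
B          43       63     6.3492
C          71       78     0.6282
D          31       38     1.2895
E          73       57     4.4912
The largest term is for A: 9.257.

A, 9.257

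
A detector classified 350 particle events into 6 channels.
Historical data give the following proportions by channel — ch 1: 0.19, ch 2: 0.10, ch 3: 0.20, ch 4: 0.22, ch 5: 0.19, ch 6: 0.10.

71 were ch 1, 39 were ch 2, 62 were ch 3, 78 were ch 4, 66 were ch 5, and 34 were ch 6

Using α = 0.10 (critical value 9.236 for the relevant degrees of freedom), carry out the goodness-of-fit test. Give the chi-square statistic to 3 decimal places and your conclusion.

Expected counts E_i = n·p_i: 350×0.19 = 66.5, 350×0.10 = 35, 350×0.20 = 70, 350×0.22 = 77, 350×0.19 = 66.5, 350×0.10 = 35.
χ² = (71−66.5)²/66.5 + (39−35)²/35 + (62−70)²/70 + (78−77)²/77 + (66−66.5)²/66.5 + (34−35)²/35
   = 0.3045 + 0.4571 + 0.9143 + 0.0130 + 0.0038 + 0.0286
Sum = 1.721
df = 5. Since 1.721 < 9.236, we do not reject H₀.

1.721; do not reject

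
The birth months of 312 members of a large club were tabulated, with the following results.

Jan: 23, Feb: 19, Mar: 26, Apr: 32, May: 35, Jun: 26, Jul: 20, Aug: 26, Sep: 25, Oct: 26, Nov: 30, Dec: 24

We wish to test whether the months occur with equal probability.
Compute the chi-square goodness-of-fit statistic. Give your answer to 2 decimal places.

Under H₀ each category has probability 1/12, so each expected count is 312/12 = 26.
Jan: (23 − 26)²/26 = 9/26 = 0.346
Feb: (19 − 26)²/26 = 49/26 = 1.885
Mar: (26 − 26)²/26 = 0/26 = 0.000
Apr: (32 − 26)²/26 = 36/26 = 1.385
May: (35 − 26)²/26 = 81/26 = 3.115
Jun: (26 − 26)²/26 = 0/26 = 0.000
Jul: (20 − 26)²/26 = 36/26 = 1.385
Aug: (26 − 26)²/26 = 0/26 = 0.000
Sep: (25 − 26)²/26 = 1/26 = 0.038
Oct: (26 − 26)²/26 = 0/26 = 0.000
Nov: (30 − 26)²/26 = 16/26 = 0.615
Dec: (24 − 26)²/26 = 4/26 = 0.154
Sum = 8.92

8.92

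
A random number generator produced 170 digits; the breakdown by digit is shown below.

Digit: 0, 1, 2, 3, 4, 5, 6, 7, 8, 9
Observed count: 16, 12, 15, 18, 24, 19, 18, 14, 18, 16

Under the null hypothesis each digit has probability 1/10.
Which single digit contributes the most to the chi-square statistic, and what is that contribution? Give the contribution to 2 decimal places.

4, 2.88

Expected count for each of the 10 categories: 170/10 = 17.
0: (16 − 17)²/17 = 1/17 = 0.059
1: (12 − 17)²/17 = 25/17 = 1.471
2: (15 − 17)²/17 = 4/17 = 0.235
3: (18 − 17)²/17 = 1/17 = 0.059
4: (24 − 17)²/17 = 49/17 = 2.882
5: (19 − 17)²/17 = 4/17 = 0.235
6: (18 − 17)²/17 = 1/17 = 0.059
7: (14 − 17)²/17 = 9/17 = 0.529
8: (18 − 17)²/17 = 1/17 = 0.059
9: (16 − 17)²/17 = 1/17 = 0.059
The largest term is for 4: 2.88.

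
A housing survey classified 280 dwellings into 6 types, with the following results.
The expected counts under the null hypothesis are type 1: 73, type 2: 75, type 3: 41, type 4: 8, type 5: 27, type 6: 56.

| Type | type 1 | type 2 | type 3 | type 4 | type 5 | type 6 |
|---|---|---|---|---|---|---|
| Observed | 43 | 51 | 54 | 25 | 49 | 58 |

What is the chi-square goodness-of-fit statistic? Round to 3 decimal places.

78.253

cat         O        E   (O−E)²/E
type 1     43       73    12.3288
type 2     51       75     7.6800
type 3     54       41     4.1220
type 4     25        8    36.1250
type 5     49       27    17.9259
type 6     58       56     0.0714
Sum = 78.253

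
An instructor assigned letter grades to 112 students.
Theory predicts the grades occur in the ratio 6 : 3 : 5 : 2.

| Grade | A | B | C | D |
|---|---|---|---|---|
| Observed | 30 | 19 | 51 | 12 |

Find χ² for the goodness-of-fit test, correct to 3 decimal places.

Ratio total = 16. Expected counts: 112×6/16 = 42, 112×3/16 = 21, 112×5/16 = 35, 112×2/16 = 14.
χ² = (30−42)²/42 + (19−21)²/21 + (51−35)²/35 + (12−14)²/14
   = 3.4286 + 0.1905 + 7.3143 + 0.2857
Sum = 11.219

11.219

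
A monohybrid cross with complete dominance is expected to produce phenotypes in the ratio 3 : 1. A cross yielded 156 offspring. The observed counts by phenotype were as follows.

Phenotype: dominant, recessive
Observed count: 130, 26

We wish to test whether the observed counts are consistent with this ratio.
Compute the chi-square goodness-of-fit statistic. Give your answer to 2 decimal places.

5.78

Ratio total = 4. Expected counts: 156×3/4 = 117, 156×1/4 = 39.
dominant: (130 − 117)²/117 = 169/117 = 1.444
recessive: (26 − 39)²/39 = 169/39 = 4.333
Sum = 5.78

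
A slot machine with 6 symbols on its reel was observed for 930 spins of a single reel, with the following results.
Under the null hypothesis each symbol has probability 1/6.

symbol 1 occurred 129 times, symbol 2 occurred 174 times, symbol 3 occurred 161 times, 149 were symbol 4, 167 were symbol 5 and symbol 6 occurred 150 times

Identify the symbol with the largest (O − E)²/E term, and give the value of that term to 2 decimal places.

symbol 1, 4.36

Under H₀ each category has probability 1/6, so each expected count is 930/6 = 155.
χ² = (129−155)²/155 + (174−155)²/155 + (161−155)²/155 + (149−155)²/155 + (167−155)²/155 + (150−155)²/155
   = 4.361 + 2.329 + 0.232 + 0.232 + 0.929 + 0.161
The largest term is for symbol 1: 4.36.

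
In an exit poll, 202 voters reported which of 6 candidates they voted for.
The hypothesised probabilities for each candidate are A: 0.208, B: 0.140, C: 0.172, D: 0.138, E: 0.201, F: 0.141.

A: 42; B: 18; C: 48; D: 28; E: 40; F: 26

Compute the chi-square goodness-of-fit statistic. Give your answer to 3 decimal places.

9.020

Expected counts E_i = n·p_i: 202×0.208 = 42.016, 202×0.140 = 28.28, 202×0.172 = 34.744, 202×0.138 = 27.876, 202×0.201 = 40.602, 202×0.141 = 28.482.
A: (42 − 42.016)²/42.016 = 0.000256/42.016 = 0.0000
B: (18 − 28.28)²/28.28 = 105.6784/28.28 = 3.7369
C: (48 − 34.744)²/34.744 = 175.721536/34.744 = 5.0576
D: (28 − 27.876)²/27.876 = 0.015376/27.876 = 0.0006
E: (40 − 40.602)²/40.602 = 0.362404/40.602 = 0.0089
F: (26 − 28.482)²/28.482 = 6.160324/28.482 = 0.2163
Sum = 9.020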